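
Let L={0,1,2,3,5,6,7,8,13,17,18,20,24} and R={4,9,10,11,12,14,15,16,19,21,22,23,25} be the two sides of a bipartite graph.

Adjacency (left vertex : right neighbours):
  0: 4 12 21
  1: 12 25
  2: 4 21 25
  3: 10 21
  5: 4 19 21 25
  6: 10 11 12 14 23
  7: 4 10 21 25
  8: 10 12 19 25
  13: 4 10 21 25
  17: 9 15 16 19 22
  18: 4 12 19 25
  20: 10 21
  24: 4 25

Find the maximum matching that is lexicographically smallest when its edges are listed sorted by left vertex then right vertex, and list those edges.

|M| = 8 (so the lex-smallest maximum matching has 8 edges)
process left vertices in ascending order; for each, take the smallest-labelled available neighbour that still permits 8 edges overall, or leave it unmatched if none does
lex-smallest matching: {0-4, 1-12, 2-21, 3-10, 5-19, 6-11, 7-25, 17-9}

Lex-smallest maximum matching: {(0,4), (1,12), (2,21), (3,10), (5,19), (6,11), (7,25), (17,9)}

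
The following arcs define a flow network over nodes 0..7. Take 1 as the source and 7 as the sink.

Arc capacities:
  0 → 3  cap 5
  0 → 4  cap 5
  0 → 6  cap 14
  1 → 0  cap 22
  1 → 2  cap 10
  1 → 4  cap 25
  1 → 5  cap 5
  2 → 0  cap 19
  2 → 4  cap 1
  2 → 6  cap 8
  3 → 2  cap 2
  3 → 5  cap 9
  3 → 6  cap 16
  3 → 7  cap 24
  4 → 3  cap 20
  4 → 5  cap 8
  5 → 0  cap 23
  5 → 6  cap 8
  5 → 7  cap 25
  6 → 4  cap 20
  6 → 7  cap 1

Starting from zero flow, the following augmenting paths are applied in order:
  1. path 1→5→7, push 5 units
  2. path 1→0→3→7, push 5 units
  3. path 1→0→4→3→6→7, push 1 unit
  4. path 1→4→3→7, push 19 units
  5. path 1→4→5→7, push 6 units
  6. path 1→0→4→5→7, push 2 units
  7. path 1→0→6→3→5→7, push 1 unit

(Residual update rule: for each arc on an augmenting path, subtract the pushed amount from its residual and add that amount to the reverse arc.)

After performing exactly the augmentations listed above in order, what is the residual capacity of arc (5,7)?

Residual capacity of (5,7): 11

after path 1 (1→5→7, push 5): res(5,7)=20
after path 2 (1→0→3→7, push 5): res(5,7)=20
after path 3 (1→0→4→3→6→7, push 1): res(5,7)=20
after path 4 (1→4→3→7, push 19): res(5,7)=20
after path 5 (1→4→5→7, push 6): res(5,7)=14
after path 6 (1→0→4→5→7, push 2): res(5,7)=12
after path 7 (1→0→6→3→5→7, push 1): res(5,7)=11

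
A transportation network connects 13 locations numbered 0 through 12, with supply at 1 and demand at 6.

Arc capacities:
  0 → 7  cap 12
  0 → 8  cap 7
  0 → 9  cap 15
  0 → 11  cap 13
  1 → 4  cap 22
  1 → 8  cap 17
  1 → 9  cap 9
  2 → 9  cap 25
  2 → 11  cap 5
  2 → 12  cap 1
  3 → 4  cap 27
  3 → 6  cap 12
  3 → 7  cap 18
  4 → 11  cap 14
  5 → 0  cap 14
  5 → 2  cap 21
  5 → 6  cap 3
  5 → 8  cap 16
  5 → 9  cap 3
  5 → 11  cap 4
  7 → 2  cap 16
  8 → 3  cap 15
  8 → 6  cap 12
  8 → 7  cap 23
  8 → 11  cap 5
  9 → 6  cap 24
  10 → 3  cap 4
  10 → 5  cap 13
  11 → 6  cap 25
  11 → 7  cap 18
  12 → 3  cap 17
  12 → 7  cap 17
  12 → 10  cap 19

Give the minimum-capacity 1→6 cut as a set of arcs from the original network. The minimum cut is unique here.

augment #1: 1→8→6 push 12
augment #2: 1→9→6 push 9
augment #3: 1→4→11→6 push 14
augment #4: 1→8→3→6 push 5
max flow = 40; residual-reachable set from 1 gives S-side
cut edges (S→T): {(1,8), (1,9), (4,11)} total cap 40

Min-cut arcs: {(1,8), (1,9), (4,11)} (total capacity 40)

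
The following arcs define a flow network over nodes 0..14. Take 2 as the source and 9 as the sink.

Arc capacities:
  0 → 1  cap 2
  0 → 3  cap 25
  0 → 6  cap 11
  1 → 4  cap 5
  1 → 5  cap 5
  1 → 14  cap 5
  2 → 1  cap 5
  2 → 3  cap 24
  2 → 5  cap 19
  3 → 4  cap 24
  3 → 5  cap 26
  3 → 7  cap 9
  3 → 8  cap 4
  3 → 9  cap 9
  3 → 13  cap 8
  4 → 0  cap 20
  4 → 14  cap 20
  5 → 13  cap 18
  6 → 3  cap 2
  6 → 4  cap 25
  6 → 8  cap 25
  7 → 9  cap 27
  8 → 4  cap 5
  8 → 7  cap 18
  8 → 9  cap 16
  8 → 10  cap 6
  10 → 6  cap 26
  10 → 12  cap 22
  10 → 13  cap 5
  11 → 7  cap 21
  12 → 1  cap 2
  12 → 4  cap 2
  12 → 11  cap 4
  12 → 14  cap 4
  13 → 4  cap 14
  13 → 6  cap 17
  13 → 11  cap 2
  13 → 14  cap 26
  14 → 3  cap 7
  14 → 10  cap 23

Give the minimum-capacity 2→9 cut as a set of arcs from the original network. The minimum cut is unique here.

Min-cut arcs: {(2,1), (2,3), (5,13)} (total capacity 47)

augment #1: 2→3→9 push 9
augment #2: 2→3→7→9 push 9
augment #3: 2→3→8→9 push 4
augment #4: 2→3→13→6→8→9 push 2
augment #5: 2→5→13→6→8→9 push 10
augment #6: 2→5→13→11→7→9 push 2
augment #7: 2→5→13→6→8→7→9 push 5
augment #8: 2→1→4→0→6→8→7→9 push 5
augment #9: 2→5→13→4→0→6→8→7→9 push 1
max flow = 47; residual-reachable set from 2 gives S-side
cut edges (S→T): {(2,1), (2,3), (5,13)} total cap 47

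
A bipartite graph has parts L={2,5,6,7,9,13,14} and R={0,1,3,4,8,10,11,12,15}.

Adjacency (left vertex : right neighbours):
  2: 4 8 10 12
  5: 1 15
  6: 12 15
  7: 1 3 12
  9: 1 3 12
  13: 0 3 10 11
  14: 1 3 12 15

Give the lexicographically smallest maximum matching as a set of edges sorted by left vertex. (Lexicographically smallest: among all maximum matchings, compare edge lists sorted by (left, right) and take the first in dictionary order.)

Lex-smallest maximum matching: {(2,4), (5,1), (6,12), (7,3), (13,0), (14,15)}

|M| = 6 (so the lex-smallest maximum matching has 6 edges)
process left vertices in ascending order; for each, take the smallest-labelled available neighbour that still permits 6 edges overall, or leave it unmatched if none does
lex-smallest matching: {2-4, 5-1, 6-12, 7-3, 13-0, 14-15}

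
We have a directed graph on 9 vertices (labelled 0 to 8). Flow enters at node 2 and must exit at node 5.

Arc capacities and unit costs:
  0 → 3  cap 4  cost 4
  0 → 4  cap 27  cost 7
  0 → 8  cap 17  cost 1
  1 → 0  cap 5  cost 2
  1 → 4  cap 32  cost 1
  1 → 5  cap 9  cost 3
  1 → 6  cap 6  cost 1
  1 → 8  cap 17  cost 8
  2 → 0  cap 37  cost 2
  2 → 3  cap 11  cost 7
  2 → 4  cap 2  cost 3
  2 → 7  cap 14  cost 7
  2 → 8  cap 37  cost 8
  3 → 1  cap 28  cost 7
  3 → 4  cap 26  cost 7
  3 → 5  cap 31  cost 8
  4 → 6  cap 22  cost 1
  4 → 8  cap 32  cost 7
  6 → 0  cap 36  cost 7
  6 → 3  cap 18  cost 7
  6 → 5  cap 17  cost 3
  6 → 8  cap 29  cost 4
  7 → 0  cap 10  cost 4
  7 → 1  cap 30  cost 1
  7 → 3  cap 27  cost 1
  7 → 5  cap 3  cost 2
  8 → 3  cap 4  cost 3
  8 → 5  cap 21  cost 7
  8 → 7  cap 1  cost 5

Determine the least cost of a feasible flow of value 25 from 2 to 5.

Minimum cost for 25 units: 244

shortest-cost path #1: 2→4→6→5 push 2 @ unit cost 7 (adds 14)
shortest-cost path #2: 2→7→5 push 3 @ unit cost 9 (adds 27)
shortest-cost path #3: 2→0→8→5 push 17 @ unit cost 10 (adds 170)
shortest-cost path #4: 2→7→1→5 push 3 @ unit cost 11 (adds 33)
total cost = 244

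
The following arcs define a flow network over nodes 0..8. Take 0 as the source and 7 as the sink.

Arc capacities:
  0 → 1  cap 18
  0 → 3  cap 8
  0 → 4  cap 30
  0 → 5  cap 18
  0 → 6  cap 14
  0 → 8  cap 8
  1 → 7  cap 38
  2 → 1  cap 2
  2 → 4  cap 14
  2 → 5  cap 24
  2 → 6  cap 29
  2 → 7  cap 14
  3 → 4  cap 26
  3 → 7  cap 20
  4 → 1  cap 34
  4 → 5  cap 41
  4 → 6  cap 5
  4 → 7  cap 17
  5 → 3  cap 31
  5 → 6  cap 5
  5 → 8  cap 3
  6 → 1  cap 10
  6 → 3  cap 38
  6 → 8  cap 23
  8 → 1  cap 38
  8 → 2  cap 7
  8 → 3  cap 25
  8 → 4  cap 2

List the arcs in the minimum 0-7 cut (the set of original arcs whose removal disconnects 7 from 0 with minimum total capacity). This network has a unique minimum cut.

Min-cut arcs: {(1,7), (3,7), (4,7), (8,2)} (total capacity 82)

augment #1: 0→1→7 push 18
augment #2: 0→3→7 push 8
augment #3: 0→4→7 push 17
augment #4: 0→4→1→7 push 13
augment #5: 0→5→3→7 push 12
augment #6: 0→6→1→7 push 7
augment #7: 0→8→2→7 push 7
max flow = 82; residual-reachable set from 0 gives S-side
cut edges (S→T): {(1,7), (3,7), (4,7), (8,2)} total cap 82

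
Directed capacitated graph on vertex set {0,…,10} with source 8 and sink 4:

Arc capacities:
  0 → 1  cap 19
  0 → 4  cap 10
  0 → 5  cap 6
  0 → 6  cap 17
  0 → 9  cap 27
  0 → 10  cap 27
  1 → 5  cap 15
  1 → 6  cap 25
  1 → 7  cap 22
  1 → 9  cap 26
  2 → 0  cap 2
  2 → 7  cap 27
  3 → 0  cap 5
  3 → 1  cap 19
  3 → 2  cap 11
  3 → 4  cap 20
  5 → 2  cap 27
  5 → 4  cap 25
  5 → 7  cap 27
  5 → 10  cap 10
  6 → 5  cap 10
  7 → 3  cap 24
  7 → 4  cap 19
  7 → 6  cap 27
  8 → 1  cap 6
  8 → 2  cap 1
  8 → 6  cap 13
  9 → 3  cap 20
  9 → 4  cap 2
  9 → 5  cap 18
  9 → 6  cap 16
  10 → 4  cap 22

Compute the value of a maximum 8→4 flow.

augment #1: 8→1→5→4 bottleneck 6, total now 6
augment #2: 8→2→0→4 bottleneck 1, total now 7
augment #3: 8→6→5→4 bottleneck 10, total now 17

Maximum flow value: 17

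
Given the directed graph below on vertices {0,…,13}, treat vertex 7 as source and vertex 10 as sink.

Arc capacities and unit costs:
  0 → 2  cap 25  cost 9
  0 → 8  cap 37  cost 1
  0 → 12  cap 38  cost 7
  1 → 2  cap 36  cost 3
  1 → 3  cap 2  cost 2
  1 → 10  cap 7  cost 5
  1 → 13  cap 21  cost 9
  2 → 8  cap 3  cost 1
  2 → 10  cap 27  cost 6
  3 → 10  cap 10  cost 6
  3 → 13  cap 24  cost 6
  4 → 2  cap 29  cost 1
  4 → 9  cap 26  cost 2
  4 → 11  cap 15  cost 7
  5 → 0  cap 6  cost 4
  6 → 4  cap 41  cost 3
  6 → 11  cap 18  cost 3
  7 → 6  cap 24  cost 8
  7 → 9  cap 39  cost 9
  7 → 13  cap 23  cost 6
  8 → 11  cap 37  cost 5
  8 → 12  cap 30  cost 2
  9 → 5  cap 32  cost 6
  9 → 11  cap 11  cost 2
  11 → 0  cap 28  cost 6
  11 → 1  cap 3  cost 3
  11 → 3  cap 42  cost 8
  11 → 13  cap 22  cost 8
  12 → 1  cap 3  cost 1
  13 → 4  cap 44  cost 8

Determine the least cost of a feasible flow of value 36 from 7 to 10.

shortest-cost path #1: 7→6→4→2→10 push 24 @ unit cost 18 (adds 432)
shortest-cost path #2: 7→9→11→1→10 push 3 @ unit cost 19 (adds 57)
shortest-cost path #3: 7→13→4→2→10 push 3 @ unit cost 21 (adds 63)
shortest-cost path #4: 7→13→4→2→8→12→1→10 push 2 @ unit cost 24 (adds 48)
shortest-cost path #5: 7→9→11→3→10 push 4 @ unit cost 25 (adds 100)
total cost = 700

Minimum cost for 36 units: 700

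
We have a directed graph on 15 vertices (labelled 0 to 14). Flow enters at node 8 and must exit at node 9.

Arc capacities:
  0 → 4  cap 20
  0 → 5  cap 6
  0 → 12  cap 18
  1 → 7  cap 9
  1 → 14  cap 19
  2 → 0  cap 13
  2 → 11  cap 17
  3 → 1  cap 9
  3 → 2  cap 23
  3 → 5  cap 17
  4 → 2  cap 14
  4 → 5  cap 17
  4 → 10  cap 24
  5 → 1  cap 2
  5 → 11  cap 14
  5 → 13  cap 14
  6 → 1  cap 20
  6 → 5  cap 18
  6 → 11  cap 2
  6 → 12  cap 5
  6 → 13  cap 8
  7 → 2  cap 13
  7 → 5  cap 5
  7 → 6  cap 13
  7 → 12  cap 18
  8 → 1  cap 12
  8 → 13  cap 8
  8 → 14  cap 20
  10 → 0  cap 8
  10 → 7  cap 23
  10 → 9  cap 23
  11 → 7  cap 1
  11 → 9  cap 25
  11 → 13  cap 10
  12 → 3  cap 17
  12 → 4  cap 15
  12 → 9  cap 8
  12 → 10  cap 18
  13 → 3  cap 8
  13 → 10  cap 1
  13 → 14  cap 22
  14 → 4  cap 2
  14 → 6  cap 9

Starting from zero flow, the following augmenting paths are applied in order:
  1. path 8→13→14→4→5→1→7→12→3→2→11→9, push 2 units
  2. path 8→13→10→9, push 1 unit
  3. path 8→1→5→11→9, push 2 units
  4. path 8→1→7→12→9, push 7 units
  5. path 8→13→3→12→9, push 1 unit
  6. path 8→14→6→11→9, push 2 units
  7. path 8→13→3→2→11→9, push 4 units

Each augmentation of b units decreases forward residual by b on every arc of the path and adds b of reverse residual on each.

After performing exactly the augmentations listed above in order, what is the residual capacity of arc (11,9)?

after path 1 (8→13→14→4→5→1→7→12→3→2→11→9, push 2): res(11,9)=23
after path 2 (8→13→10→9, push 1): res(11,9)=23
after path 3 (8→1→5→11→9, push 2): res(11,9)=21
after path 4 (8→1→7→12→9, push 7): res(11,9)=21
after path 5 (8→13→3→12→9, push 1): res(11,9)=21
after path 6 (8→14→6→11→9, push 2): res(11,9)=19
after path 7 (8→13→3→2→11→9, push 4): res(11,9)=15

Residual capacity of (11,9): 15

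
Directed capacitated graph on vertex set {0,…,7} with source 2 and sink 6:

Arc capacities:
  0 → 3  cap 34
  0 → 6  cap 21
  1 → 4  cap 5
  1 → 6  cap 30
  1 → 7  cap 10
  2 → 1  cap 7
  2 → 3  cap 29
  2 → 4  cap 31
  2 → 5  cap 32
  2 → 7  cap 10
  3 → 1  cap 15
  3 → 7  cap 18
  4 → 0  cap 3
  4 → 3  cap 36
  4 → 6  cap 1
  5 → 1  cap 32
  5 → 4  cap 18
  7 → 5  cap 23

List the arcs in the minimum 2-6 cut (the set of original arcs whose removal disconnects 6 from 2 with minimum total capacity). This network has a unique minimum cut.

augment #1: 2→1→6 push 7
augment #2: 2→4→6 push 1
augment #3: 2→3→1→6 push 15
augment #4: 2→4→0→6 push 3
augment #5: 2→5→1→6 push 8
max flow = 34; residual-reachable set from 2 gives S-side
cut edges (S→T): {(1,6), (4,0), (4,6)} total cap 34

Min-cut arcs: {(1,6), (4,0), (4,6)} (total capacity 34)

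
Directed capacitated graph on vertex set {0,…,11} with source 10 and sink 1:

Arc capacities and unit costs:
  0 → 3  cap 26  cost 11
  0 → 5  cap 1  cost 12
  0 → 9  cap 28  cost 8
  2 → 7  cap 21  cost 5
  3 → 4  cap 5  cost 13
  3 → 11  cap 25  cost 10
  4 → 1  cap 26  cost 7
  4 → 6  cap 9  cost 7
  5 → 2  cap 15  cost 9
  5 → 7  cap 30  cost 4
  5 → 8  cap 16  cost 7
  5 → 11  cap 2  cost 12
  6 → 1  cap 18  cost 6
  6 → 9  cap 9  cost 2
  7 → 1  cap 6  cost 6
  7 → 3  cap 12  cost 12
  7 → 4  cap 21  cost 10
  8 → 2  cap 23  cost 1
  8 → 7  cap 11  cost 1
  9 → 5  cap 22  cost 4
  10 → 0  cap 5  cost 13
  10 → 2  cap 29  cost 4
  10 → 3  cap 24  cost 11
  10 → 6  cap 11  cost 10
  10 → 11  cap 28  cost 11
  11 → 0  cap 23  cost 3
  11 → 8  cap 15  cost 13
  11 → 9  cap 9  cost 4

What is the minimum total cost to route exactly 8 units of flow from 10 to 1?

shortest-cost path #1: 10→2→7→1 push 6 @ unit cost 15 (adds 90)
shortest-cost path #2: 10→6→1 push 2 @ unit cost 16 (adds 32)
total cost = 122

Minimum cost for 8 units: 122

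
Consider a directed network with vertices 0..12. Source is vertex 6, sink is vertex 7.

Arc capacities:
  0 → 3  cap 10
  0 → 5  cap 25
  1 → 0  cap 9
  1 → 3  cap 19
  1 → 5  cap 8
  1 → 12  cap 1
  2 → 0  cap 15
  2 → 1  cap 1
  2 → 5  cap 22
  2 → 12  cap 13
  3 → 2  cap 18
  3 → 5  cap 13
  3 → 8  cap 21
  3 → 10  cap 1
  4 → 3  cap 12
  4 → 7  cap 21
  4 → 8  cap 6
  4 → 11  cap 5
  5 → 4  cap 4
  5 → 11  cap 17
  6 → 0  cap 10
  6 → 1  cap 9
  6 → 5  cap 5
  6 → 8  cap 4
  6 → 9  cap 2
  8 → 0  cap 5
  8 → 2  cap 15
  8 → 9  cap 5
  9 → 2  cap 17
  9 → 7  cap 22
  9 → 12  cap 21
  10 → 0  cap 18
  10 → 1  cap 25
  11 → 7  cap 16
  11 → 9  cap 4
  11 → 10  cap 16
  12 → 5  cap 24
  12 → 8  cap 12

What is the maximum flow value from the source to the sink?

augment #1: 6→9→7 bottleneck 2, total now 2
augment #2: 6→5→4→7 bottleneck 4, total now 6
augment #3: 6→5→11→7 bottleneck 1, total now 7
augment #4: 6→8→9→7 bottleneck 4, total now 11
augment #5: 6→0→5→11→7 bottleneck 10, total now 21
augment #6: 6→1→5→11→7 bottleneck 5, total now 26
augment #7: 6→1→3→8→9→7 bottleneck 1, total now 27
augment #8: 6→1→5→11→9→7 bottleneck 1, total now 28

Maximum flow value: 28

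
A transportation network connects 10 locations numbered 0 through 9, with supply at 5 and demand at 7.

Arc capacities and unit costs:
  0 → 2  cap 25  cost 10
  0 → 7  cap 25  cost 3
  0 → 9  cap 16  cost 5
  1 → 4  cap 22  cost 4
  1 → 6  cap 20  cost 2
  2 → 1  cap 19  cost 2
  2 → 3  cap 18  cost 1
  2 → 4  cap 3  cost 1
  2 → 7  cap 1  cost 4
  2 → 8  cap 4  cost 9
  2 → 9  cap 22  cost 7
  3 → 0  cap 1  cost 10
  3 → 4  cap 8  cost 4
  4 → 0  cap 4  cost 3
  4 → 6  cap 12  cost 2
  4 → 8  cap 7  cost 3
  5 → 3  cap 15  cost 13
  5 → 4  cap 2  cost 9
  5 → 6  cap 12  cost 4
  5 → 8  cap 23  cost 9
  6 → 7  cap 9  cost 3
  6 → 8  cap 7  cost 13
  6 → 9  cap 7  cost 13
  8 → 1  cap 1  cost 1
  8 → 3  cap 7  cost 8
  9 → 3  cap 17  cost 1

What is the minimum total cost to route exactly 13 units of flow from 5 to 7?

shortest-cost path #1: 5→6→7 push 9 @ unit cost 7 (adds 63)
shortest-cost path #2: 5→4→0→7 push 2 @ unit cost 15 (adds 30)
shortest-cost path #3: 5→8→1→4→0→7 push 1 @ unit cost 20 (adds 20)
shortest-cost path #4: 5→3→4→0→7 push 1 @ unit cost 23 (adds 23)
total cost = 136

Minimum cost for 13 units: 136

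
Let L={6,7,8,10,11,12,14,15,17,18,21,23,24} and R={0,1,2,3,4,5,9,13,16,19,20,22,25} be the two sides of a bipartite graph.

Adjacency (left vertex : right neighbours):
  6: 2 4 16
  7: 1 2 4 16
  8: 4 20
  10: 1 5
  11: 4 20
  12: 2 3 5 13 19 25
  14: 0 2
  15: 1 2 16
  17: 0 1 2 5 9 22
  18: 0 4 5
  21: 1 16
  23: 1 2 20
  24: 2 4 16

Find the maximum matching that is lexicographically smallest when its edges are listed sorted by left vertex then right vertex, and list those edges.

Lex-smallest maximum matching: {(6,2), (7,1), (8,4), (10,5), (11,20), (12,3), (14,0), (15,16), (17,9)}

|M| = 9 (so the lex-smallest maximum matching has 9 edges)
process left vertices in ascending order; for each, take the smallest-labelled available neighbour that still permits 9 edges overall, or leave it unmatched if none does
lex-smallest matching: {6-2, 7-1, 8-4, 10-5, 11-20, 12-3, 14-0, 15-16, 17-9}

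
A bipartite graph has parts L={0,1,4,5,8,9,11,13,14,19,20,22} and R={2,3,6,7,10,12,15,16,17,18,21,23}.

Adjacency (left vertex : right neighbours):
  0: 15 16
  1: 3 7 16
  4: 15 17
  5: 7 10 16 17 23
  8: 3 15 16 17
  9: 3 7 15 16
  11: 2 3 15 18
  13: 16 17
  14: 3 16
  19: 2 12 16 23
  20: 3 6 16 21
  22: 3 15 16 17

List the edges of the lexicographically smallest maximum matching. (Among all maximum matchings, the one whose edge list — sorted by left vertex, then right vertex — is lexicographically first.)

|M| = 9 (so the lex-smallest maximum matching has 9 edges)
process left vertices in ascending order; for each, take the smallest-labelled available neighbour that still permits 9 edges overall, or leave it unmatched if none does
lex-smallest matching: {0-15, 1-3, 4-17, 5-10, 8-16, 9-7, 11-2, 19-12, 20-6}

Lex-smallest maximum matching: {(0,15), (1,3), (4,17), (5,10), (8,16), (9,7), (11,2), (19,12), (20,6)}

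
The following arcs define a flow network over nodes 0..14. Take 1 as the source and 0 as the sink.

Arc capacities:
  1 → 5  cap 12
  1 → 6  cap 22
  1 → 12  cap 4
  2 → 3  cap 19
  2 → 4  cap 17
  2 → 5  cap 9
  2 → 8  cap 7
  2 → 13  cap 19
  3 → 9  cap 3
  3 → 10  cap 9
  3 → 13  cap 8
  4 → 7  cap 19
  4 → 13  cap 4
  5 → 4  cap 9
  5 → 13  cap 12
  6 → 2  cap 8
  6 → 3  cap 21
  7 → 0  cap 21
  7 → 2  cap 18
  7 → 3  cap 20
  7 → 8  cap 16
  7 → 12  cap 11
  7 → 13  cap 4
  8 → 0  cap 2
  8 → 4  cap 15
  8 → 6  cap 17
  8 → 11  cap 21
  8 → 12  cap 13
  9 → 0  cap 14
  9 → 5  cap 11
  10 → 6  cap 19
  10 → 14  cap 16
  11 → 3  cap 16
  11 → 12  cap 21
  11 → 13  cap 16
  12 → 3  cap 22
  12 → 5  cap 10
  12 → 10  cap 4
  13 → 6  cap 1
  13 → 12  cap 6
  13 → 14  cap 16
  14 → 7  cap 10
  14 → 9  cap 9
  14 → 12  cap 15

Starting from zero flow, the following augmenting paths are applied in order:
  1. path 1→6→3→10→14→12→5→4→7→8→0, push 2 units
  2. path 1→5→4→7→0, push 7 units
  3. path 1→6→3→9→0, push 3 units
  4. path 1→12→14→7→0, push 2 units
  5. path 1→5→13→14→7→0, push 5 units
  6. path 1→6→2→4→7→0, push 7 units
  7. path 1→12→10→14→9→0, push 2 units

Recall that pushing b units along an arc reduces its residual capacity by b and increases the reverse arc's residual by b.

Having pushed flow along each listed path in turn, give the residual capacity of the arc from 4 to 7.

Residual capacity of (4,7): 3

after path 1 (1→6→3→10→14→12→5→4→7→8→0, push 2): res(4,7)=17
after path 2 (1→5→4→7→0, push 7): res(4,7)=10
after path 3 (1→6→3→9→0, push 3): res(4,7)=10
after path 4 (1→12→14→7→0, push 2): res(4,7)=10
after path 5 (1→5→13→14→7→0, push 5): res(4,7)=10
after path 6 (1→6→2→4→7→0, push 7): res(4,7)=3
after path 7 (1→12→10→14→9→0, push 2): res(4,7)=3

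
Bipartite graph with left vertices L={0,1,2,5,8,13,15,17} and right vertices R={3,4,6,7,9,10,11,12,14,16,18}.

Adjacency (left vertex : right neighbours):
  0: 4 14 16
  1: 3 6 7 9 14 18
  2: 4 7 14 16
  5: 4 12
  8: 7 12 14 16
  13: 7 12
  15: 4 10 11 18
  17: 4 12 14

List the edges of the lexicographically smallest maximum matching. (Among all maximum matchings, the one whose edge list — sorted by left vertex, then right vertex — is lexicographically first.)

Lex-smallest maximum matching: {(0,4), (1,3), (2,7), (5,12), (8,16), (15,10), (17,14)}

|M| = 7 (so the lex-smallest maximum matching has 7 edges)
process left vertices in ascending order; for each, take the smallest-labelled available neighbour that still permits 7 edges overall, or leave it unmatched if none does
lex-smallest matching: {0-4, 1-3, 2-7, 5-12, 8-16, 15-10, 17-14}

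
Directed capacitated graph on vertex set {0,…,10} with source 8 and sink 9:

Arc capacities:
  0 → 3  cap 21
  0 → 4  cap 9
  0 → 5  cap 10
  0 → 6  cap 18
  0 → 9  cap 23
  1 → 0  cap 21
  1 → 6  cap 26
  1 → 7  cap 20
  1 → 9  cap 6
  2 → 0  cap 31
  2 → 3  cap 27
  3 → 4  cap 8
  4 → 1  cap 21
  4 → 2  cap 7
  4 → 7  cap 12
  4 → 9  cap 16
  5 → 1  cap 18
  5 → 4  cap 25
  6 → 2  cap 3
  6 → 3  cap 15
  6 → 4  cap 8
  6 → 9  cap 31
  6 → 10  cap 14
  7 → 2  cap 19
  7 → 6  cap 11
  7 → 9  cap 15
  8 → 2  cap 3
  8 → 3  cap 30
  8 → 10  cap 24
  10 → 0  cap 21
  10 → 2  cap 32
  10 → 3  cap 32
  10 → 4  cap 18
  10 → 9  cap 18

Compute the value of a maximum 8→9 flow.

augment #1: 8→10→9 bottleneck 18, total now 18
augment #2: 8→2→0→9 bottleneck 3, total now 21
augment #3: 8→3→4→9 bottleneck 8, total now 29
augment #4: 8→10→0→9 bottleneck 6, total now 35

Maximum flow value: 35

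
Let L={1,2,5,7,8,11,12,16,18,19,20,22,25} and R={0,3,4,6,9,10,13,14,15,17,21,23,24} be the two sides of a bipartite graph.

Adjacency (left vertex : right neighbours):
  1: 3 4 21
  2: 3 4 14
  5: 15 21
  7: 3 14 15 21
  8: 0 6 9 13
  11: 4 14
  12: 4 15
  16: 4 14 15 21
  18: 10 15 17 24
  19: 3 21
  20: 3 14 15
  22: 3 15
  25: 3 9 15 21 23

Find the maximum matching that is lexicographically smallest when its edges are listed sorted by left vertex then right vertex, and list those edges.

|M| = 8 (so the lex-smallest maximum matching has 8 edges)
process left vertices in ascending order; for each, take the smallest-labelled available neighbour that still permits 8 edges overall, or leave it unmatched if none does
lex-smallest matching: {1-3, 2-4, 5-15, 7-14, 8-0, 16-21, 18-10, 25-9}

Lex-smallest maximum matching: {(1,3), (2,4), (5,15), (7,14), (8,0), (16,21), (18,10), (25,9)}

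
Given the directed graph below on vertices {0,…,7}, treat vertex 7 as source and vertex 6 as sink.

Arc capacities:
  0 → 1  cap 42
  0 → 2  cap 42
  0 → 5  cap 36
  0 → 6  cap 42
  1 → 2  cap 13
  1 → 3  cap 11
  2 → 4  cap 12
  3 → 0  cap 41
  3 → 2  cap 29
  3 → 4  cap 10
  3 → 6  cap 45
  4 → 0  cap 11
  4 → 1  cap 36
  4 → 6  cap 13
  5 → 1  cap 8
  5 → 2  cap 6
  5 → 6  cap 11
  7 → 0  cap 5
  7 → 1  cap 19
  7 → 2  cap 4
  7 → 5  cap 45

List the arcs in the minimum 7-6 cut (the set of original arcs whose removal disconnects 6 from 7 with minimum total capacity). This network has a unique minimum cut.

Min-cut arcs: {(1,3), (2,4), (5,6), (7,0)} (total capacity 39)

augment #1: 7→0→6 push 5
augment #2: 7→5→6 push 11
augment #3: 7→1→3→6 push 11
augment #4: 7→2→4→6 push 4
augment #5: 7→1→2→4→6 push 8
max flow = 39; residual-reachable set from 7 gives S-side
cut edges (S→T): {(1,3), (2,4), (5,6), (7,0)} total cap 39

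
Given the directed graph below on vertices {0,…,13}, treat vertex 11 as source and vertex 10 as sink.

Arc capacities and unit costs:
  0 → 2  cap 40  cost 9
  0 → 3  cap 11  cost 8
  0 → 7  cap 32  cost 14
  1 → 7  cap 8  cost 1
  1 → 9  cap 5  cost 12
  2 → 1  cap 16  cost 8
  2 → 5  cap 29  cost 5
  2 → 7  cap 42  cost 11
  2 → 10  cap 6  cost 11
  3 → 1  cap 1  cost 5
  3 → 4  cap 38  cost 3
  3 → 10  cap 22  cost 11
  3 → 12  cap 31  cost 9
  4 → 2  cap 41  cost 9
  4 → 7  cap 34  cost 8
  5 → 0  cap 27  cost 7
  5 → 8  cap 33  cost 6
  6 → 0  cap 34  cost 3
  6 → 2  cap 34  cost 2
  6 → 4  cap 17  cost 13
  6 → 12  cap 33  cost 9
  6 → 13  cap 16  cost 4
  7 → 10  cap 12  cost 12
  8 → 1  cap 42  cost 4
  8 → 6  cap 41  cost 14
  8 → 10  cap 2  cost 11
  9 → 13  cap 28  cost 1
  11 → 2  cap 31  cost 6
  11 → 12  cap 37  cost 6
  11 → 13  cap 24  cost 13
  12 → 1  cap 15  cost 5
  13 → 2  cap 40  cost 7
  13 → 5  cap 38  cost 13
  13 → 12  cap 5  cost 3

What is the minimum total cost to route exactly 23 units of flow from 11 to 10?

shortest-cost path #1: 11→2→10 push 6 @ unit cost 17 (adds 102)
shortest-cost path #2: 11→12→1→7→10 push 8 @ unit cost 24 (adds 192)
shortest-cost path #3: 11→2→5→8→10 push 2 @ unit cost 28 (adds 56)
shortest-cost path #4: 11→2→7→10 push 4 @ unit cost 29 (adds 116)
shortest-cost path #5: 11→2→5→0→3→10 push 3 @ unit cost 37 (adds 111)
total cost = 577

Minimum cost for 23 units: 577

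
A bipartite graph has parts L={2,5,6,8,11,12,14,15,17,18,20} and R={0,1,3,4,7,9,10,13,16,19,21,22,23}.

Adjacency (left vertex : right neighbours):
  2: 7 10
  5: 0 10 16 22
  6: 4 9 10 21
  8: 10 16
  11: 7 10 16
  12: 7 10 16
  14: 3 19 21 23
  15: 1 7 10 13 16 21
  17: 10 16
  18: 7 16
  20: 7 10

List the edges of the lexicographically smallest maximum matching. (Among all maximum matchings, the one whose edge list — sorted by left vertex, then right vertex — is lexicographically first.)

Lex-smallest maximum matching: {(2,7), (5,0), (6,4), (8,10), (11,16), (14,3), (15,1)}

|M| = 7 (so the lex-smallest maximum matching has 7 edges)
process left vertices in ascending order; for each, take the smallest-labelled available neighbour that still permits 7 edges overall, or leave it unmatched if none does
lex-smallest matching: {2-7, 5-0, 6-4, 8-10, 11-16, 14-3, 15-1}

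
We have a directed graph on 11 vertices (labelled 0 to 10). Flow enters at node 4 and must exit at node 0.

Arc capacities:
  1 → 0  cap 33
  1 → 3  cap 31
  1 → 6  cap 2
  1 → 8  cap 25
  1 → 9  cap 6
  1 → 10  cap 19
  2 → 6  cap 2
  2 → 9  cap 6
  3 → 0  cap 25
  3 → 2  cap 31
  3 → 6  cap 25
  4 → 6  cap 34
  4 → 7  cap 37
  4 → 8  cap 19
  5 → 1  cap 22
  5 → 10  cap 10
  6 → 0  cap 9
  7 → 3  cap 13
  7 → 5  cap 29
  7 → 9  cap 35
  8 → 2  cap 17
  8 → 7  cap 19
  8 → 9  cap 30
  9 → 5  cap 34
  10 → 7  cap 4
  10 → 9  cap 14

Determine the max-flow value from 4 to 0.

augment #1: 4→6→0 bottleneck 9, total now 9
augment #2: 4→7→3→0 bottleneck 13, total now 22
augment #3: 4→7→5→1→0 bottleneck 22, total now 44

Maximum flow value: 44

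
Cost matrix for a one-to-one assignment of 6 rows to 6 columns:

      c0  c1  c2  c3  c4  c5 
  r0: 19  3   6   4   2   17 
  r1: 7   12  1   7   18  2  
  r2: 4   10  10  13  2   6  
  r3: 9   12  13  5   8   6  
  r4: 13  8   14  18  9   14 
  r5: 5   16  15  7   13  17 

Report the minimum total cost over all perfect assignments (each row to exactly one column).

optimal assignment: row0→col3 (cost 4), row1→col2 (cost 1), row2→col4 (cost 2), row3→col5 (cost 6), row4→col1 (cost 8), row5→col0 (cost 5)
total = 4 + 1 + 2 + 6 + 8 + 5 = 26

Minimum assignment cost: 26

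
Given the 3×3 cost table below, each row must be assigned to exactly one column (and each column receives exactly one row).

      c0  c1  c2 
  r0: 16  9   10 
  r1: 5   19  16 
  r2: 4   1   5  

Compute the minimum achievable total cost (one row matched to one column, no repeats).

Minimum assignment cost: 16

optimal assignment: row0→col2 (cost 10), row1→col0 (cost 5), row2→col1 (cost 1)
total = 10 + 5 + 1 = 16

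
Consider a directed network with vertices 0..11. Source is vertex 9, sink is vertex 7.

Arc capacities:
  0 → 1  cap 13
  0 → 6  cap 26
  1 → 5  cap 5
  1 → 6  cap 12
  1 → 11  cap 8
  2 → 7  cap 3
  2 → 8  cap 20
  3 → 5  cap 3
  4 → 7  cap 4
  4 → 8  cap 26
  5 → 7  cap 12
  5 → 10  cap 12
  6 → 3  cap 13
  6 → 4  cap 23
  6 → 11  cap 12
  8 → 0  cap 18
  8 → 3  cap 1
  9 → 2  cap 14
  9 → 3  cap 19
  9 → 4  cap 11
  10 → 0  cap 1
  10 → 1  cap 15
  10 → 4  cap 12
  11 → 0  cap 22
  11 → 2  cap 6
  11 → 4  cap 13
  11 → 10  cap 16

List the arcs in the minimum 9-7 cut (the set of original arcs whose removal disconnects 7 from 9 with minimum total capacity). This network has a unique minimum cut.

augment #1: 9→2→7 push 3
augment #2: 9→4→7 push 4
augment #3: 9→3→5→7 push 3
augment #4: 9→2→8→0→1→5→7 push 5
max flow = 15; residual-reachable set from 9 gives S-side
cut edges (S→T): {(1,5), (2,7), (3,5), (4,7)} total cap 15

Min-cut arcs: {(1,5), (2,7), (3,5), (4,7)} (total capacity 15)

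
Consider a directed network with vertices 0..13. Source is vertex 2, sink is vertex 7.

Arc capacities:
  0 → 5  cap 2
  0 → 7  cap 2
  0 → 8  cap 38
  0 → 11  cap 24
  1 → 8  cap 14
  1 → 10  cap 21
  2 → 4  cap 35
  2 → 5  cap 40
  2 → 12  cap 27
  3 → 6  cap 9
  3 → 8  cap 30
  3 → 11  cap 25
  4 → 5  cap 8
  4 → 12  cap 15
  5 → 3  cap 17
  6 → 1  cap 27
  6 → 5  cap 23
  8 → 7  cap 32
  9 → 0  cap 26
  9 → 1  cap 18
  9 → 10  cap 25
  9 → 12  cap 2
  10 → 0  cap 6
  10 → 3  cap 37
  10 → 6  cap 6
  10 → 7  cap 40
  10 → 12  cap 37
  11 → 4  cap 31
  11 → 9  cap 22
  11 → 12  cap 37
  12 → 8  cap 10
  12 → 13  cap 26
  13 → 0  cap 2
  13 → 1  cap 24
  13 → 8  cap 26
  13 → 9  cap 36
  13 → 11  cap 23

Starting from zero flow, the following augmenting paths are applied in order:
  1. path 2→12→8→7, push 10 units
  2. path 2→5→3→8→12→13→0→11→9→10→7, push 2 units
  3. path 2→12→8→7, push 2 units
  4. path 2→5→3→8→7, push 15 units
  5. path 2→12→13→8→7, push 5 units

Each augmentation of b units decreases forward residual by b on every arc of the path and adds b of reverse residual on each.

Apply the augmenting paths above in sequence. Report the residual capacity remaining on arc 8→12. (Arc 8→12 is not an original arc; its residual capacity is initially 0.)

after path 1 (2→12→8→7, push 10): res(8,12)=10
after path 2 (2→5→3→8→12→13→0→11→9→10→7, push 2): res(8,12)=8
after path 3 (2→12→8→7, push 2): res(8,12)=10
after path 4 (2→5→3→8→7, push 15): res(8,12)=10
after path 5 (2→12→13→8→7, push 5): res(8,12)=10

Residual capacity of (8,12): 10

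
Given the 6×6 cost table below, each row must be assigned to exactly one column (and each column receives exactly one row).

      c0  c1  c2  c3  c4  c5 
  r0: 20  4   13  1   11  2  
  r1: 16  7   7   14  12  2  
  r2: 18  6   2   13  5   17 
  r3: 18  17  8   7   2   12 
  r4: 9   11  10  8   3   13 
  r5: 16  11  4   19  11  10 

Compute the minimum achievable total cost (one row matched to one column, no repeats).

Minimum assignment cost: 24

optimal assignment: row0→col3 (cost 1), row1→col5 (cost 2), row2→col1 (cost 6), row3→col4 (cost 2), row4→col0 (cost 9), row5→col2 (cost 4)
total = 1 + 2 + 6 + 2 + 9 + 4 = 24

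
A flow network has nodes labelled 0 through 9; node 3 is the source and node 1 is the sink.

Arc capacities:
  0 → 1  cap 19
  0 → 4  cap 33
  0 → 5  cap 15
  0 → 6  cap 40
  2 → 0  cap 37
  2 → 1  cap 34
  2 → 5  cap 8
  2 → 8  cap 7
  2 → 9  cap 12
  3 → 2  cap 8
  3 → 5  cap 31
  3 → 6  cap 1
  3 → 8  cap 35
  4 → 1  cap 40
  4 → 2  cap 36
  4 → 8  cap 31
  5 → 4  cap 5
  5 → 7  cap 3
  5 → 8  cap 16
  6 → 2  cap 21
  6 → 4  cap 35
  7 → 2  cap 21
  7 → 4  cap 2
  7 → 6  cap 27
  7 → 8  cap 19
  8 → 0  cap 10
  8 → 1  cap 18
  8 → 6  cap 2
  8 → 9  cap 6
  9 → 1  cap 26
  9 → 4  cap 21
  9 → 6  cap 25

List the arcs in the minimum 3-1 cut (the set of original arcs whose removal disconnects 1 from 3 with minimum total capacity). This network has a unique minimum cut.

augment #1: 3→2→1 push 8
augment #2: 3→8→1 push 18
augment #3: 3→5→4→1 push 5
augment #4: 3→6→2→1 push 1
augment #5: 3→8→0→1 push 10
augment #6: 3→8→9→1 push 6
augment #7: 3→5→7→2→1 push 3
augment #8: 3→8→6→2→1 push 1
augment #9: 3→5→8→6→2→1 push 1
max flow = 53; residual-reachable set from 3 gives S-side
cut edges (S→T): {(3,2), (3,6), (5,4), (5,7), (8,0), (8,1), (8,6), (8,9)} total cap 53

Min-cut arcs: {(3,2), (3,6), (5,4), (5,7), (8,0), (8,1), (8,6), (8,9)} (total capacity 53)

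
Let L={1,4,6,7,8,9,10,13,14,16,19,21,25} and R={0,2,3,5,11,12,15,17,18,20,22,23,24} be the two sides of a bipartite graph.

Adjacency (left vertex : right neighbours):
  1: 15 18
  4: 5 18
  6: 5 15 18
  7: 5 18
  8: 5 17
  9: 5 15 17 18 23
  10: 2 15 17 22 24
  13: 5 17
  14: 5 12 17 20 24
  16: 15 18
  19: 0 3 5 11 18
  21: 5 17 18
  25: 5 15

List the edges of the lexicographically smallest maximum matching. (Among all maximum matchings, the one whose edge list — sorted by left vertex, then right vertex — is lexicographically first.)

Lex-smallest maximum matching: {(1,15), (4,5), (6,18), (8,17), (9,23), (10,2), (14,12), (19,0)}

|M| = 8 (so the lex-smallest maximum matching has 8 edges)
process left vertices in ascending order; for each, take the smallest-labelled available neighbour that still permits 8 edges overall, or leave it unmatched if none does
lex-smallest matching: {1-15, 4-5, 6-18, 8-17, 9-23, 10-2, 14-12, 19-0}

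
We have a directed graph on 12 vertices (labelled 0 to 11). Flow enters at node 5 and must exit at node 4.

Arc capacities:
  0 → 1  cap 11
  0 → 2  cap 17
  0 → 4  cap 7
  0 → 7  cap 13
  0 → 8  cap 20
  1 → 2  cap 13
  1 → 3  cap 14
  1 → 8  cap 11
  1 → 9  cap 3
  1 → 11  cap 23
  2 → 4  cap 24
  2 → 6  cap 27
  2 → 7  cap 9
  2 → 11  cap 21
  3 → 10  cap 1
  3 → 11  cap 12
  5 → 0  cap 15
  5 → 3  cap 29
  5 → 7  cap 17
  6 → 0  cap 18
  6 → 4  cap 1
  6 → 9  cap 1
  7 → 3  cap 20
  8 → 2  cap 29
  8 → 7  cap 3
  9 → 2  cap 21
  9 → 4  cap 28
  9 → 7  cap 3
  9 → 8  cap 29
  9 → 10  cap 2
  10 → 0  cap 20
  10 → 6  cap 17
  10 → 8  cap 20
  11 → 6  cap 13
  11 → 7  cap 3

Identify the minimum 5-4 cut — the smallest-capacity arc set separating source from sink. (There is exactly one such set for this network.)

augment #1: 5→0→4 push 7
augment #2: 5→0→2→4 push 8
augment #3: 5→3→10→6→4 push 1
augment #4: 5→3→11→6→9→4 push 1
augment #5: 5→3→11→6→0→2→4 push 9
augment #6: 5→3→11→6→0→1→2→4 push 2
max flow = 28; residual-reachable set from 5 gives S-side
cut edges (S→T): {(3,10), (3,11), (5,0)} total cap 28

Min-cut arcs: {(3,10), (3,11), (5,0)} (total capacity 28)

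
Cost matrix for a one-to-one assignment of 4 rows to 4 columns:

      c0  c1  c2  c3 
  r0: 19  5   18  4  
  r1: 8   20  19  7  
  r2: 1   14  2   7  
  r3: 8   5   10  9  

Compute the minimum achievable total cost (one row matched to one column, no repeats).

optimal assignment: row0→col3 (cost 4), row1→col0 (cost 8), row2→col2 (cost 2), row3→col1 (cost 5)
total = 4 + 8 + 2 + 5 = 19

Minimum assignment cost: 19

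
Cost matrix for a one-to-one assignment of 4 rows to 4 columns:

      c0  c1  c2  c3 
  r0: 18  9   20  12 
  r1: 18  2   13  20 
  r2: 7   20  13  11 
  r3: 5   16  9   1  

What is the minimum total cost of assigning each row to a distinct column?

Minimum assignment cost: 30

one of 3 optimal assignments: row0→col1 (cost 9), row1→col2 (cost 13), row2→col0 (cost 7), row3→col3 (cost 1)
total = 9 + 13 + 7 + 1 = 30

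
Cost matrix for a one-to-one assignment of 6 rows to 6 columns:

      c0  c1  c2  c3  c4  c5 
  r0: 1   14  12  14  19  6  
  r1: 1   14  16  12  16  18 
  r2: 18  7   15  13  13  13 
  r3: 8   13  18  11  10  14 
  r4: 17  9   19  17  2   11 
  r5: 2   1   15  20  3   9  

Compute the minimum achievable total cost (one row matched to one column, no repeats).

Minimum assignment cost: 36

optimal assignment: row0→col5 (cost 6), row1→col0 (cost 1), row2→col2 (cost 15), row3→col3 (cost 11), row4→col4 (cost 2), row5→col1 (cost 1)
total = 6 + 1 + 15 + 11 + 2 + 1 = 36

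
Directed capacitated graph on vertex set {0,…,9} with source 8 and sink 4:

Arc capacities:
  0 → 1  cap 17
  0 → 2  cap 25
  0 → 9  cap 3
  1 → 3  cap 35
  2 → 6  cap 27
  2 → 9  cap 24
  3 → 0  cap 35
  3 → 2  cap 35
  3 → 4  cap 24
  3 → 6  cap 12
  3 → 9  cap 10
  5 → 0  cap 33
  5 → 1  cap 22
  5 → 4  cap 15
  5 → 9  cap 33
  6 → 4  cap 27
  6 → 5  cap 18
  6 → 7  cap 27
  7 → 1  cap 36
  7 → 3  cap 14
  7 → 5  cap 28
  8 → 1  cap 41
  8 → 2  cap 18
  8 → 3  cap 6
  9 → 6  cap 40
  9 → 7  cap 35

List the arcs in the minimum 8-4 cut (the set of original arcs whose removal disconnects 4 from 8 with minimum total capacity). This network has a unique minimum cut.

augment #1: 8→3→4 push 6
augment #2: 8→1→3→4 push 18
augment #3: 8→2→6→4 push 18
augment #4: 8→1→3→6→4 push 9
augment #5: 8→1→3→6→5→4 push 3
augment #6: 8→1→3→2→6→5→4 push 5
max flow = 59; residual-reachable set from 8 gives S-side
cut edges (S→T): {(1,3), (8,2), (8,3)} total cap 59

Min-cut arcs: {(1,3), (8,2), (8,3)} (total capacity 59)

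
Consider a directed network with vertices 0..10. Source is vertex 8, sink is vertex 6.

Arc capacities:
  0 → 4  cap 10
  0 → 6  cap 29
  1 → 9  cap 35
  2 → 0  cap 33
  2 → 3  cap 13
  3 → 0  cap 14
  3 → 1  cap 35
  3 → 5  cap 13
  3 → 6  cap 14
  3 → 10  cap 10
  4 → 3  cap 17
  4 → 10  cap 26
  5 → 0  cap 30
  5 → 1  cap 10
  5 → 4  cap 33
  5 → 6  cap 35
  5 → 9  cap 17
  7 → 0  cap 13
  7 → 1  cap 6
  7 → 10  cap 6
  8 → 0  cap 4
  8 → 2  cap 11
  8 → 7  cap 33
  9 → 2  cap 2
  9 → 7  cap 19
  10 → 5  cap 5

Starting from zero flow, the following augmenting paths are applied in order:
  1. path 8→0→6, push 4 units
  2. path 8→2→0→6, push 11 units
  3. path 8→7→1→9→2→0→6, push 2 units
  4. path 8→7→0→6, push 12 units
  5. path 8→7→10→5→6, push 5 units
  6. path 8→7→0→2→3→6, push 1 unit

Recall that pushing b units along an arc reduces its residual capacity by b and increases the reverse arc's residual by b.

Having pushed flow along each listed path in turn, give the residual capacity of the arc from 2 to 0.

Residual capacity of (2,0): 21

after path 1 (8→0→6, push 4): res(2,0)=33
after path 2 (8→2→0→6, push 11): res(2,0)=22
after path 3 (8→7→1→9→2→0→6, push 2): res(2,0)=20
after path 4 (8→7→0→6, push 12): res(2,0)=20
after path 5 (8→7→10→5→6, push 5): res(2,0)=20
after path 6 (8→7→0→2→3→6, push 1): res(2,0)=21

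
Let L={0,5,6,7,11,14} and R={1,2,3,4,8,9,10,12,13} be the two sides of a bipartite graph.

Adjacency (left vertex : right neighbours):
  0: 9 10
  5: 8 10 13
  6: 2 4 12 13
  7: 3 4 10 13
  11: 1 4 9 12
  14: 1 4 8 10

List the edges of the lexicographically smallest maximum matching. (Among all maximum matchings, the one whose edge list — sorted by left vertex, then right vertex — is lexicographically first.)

Lex-smallest maximum matching: {(0,9), (5,8), (6,2), (7,3), (11,1), (14,4)}

|M| = 6 (so the lex-smallest maximum matching has 6 edges)
process left vertices in ascending order; for each, take the smallest-labelled available neighbour that still permits 6 edges overall, or leave it unmatched if none does
lex-smallest matching: {0-9, 5-8, 6-2, 7-3, 11-1, 14-4}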